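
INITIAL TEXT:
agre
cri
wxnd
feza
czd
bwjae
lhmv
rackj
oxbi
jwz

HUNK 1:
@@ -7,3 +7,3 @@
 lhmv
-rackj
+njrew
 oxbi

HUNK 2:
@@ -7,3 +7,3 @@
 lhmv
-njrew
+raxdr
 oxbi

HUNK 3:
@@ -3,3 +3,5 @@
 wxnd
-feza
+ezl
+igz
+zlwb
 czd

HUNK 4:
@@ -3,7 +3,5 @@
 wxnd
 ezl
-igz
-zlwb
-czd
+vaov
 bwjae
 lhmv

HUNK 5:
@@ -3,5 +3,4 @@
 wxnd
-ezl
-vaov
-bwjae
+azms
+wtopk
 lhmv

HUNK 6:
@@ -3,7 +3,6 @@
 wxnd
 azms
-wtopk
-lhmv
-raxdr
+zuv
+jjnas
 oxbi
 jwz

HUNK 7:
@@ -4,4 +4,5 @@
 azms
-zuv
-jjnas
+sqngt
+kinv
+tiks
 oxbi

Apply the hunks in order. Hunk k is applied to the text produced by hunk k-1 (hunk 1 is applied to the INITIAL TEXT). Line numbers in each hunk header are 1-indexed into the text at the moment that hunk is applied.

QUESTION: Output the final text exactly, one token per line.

Answer: agre
cri
wxnd
azms
sqngt
kinv
tiks
oxbi
jwz

Derivation:
Hunk 1: at line 7 remove [rackj] add [njrew] -> 10 lines: agre cri wxnd feza czd bwjae lhmv njrew oxbi jwz
Hunk 2: at line 7 remove [njrew] add [raxdr] -> 10 lines: agre cri wxnd feza czd bwjae lhmv raxdr oxbi jwz
Hunk 3: at line 3 remove [feza] add [ezl,igz,zlwb] -> 12 lines: agre cri wxnd ezl igz zlwb czd bwjae lhmv raxdr oxbi jwz
Hunk 4: at line 3 remove [igz,zlwb,czd] add [vaov] -> 10 lines: agre cri wxnd ezl vaov bwjae lhmv raxdr oxbi jwz
Hunk 5: at line 3 remove [ezl,vaov,bwjae] add [azms,wtopk] -> 9 lines: agre cri wxnd azms wtopk lhmv raxdr oxbi jwz
Hunk 6: at line 3 remove [wtopk,lhmv,raxdr] add [zuv,jjnas] -> 8 lines: agre cri wxnd azms zuv jjnas oxbi jwz
Hunk 7: at line 4 remove [zuv,jjnas] add [sqngt,kinv,tiks] -> 9 lines: agre cri wxnd azms sqngt kinv tiks oxbi jwz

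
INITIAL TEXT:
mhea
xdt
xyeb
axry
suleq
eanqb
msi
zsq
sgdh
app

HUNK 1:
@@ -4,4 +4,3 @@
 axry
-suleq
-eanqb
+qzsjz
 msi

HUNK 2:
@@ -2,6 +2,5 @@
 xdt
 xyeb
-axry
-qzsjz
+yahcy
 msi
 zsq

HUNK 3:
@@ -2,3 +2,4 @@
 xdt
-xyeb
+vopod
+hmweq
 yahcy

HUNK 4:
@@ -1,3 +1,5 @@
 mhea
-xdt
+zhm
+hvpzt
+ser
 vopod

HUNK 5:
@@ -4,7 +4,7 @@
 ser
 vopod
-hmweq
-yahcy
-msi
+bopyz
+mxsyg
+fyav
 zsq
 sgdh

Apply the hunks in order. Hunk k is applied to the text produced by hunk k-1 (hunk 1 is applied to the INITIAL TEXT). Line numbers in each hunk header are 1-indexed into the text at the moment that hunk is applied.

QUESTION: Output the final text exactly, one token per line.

Answer: mhea
zhm
hvpzt
ser
vopod
bopyz
mxsyg
fyav
zsq
sgdh
app

Derivation:
Hunk 1: at line 4 remove [suleq,eanqb] add [qzsjz] -> 9 lines: mhea xdt xyeb axry qzsjz msi zsq sgdh app
Hunk 2: at line 2 remove [axry,qzsjz] add [yahcy] -> 8 lines: mhea xdt xyeb yahcy msi zsq sgdh app
Hunk 3: at line 2 remove [xyeb] add [vopod,hmweq] -> 9 lines: mhea xdt vopod hmweq yahcy msi zsq sgdh app
Hunk 4: at line 1 remove [xdt] add [zhm,hvpzt,ser] -> 11 lines: mhea zhm hvpzt ser vopod hmweq yahcy msi zsq sgdh app
Hunk 5: at line 4 remove [hmweq,yahcy,msi] add [bopyz,mxsyg,fyav] -> 11 lines: mhea zhm hvpzt ser vopod bopyz mxsyg fyav zsq sgdh app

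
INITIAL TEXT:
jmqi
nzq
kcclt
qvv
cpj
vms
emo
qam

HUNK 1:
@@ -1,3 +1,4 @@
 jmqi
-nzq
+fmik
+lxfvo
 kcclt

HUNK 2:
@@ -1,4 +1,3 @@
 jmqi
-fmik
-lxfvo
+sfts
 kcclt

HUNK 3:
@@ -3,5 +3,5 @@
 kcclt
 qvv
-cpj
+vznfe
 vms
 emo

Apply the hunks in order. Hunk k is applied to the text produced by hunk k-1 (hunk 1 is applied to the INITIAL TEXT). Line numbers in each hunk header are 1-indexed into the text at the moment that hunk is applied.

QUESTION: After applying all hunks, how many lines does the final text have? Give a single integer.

Hunk 1: at line 1 remove [nzq] add [fmik,lxfvo] -> 9 lines: jmqi fmik lxfvo kcclt qvv cpj vms emo qam
Hunk 2: at line 1 remove [fmik,lxfvo] add [sfts] -> 8 lines: jmqi sfts kcclt qvv cpj vms emo qam
Hunk 3: at line 3 remove [cpj] add [vznfe] -> 8 lines: jmqi sfts kcclt qvv vznfe vms emo qam
Final line count: 8

Answer: 8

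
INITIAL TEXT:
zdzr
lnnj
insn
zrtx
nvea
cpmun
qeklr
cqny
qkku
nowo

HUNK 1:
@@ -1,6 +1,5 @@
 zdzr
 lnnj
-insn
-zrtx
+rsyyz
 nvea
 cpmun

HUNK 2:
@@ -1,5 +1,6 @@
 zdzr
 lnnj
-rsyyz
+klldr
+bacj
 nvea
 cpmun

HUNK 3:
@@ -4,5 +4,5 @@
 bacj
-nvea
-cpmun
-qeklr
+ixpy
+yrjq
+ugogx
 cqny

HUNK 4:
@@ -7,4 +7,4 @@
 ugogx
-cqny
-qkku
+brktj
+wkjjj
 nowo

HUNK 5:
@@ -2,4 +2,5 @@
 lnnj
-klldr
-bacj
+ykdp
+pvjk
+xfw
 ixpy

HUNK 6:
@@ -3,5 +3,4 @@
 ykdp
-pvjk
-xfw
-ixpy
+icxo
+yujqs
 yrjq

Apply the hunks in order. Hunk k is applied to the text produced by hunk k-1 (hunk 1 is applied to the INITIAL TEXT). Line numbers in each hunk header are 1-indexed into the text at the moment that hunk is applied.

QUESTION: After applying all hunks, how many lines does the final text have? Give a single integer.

Answer: 10

Derivation:
Hunk 1: at line 1 remove [insn,zrtx] add [rsyyz] -> 9 lines: zdzr lnnj rsyyz nvea cpmun qeklr cqny qkku nowo
Hunk 2: at line 1 remove [rsyyz] add [klldr,bacj] -> 10 lines: zdzr lnnj klldr bacj nvea cpmun qeklr cqny qkku nowo
Hunk 3: at line 4 remove [nvea,cpmun,qeklr] add [ixpy,yrjq,ugogx] -> 10 lines: zdzr lnnj klldr bacj ixpy yrjq ugogx cqny qkku nowo
Hunk 4: at line 7 remove [cqny,qkku] add [brktj,wkjjj] -> 10 lines: zdzr lnnj klldr bacj ixpy yrjq ugogx brktj wkjjj nowo
Hunk 5: at line 2 remove [klldr,bacj] add [ykdp,pvjk,xfw] -> 11 lines: zdzr lnnj ykdp pvjk xfw ixpy yrjq ugogx brktj wkjjj nowo
Hunk 6: at line 3 remove [pvjk,xfw,ixpy] add [icxo,yujqs] -> 10 lines: zdzr lnnj ykdp icxo yujqs yrjq ugogx brktj wkjjj nowo
Final line count: 10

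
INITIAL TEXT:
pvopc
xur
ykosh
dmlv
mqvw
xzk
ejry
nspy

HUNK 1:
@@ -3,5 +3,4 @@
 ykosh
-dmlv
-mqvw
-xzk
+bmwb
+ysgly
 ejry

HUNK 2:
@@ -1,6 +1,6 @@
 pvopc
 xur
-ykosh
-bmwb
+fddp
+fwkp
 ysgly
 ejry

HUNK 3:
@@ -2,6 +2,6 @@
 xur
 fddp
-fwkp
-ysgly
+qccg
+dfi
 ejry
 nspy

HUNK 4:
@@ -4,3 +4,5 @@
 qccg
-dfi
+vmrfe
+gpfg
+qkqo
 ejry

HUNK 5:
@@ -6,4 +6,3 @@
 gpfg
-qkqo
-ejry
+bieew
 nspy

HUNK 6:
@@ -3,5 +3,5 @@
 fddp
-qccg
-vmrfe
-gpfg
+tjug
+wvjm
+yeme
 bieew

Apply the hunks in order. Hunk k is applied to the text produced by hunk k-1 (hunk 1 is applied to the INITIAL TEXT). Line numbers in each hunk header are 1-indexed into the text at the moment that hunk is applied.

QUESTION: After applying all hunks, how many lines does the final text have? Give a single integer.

Hunk 1: at line 3 remove [dmlv,mqvw,xzk] add [bmwb,ysgly] -> 7 lines: pvopc xur ykosh bmwb ysgly ejry nspy
Hunk 2: at line 1 remove [ykosh,bmwb] add [fddp,fwkp] -> 7 lines: pvopc xur fddp fwkp ysgly ejry nspy
Hunk 3: at line 2 remove [fwkp,ysgly] add [qccg,dfi] -> 7 lines: pvopc xur fddp qccg dfi ejry nspy
Hunk 4: at line 4 remove [dfi] add [vmrfe,gpfg,qkqo] -> 9 lines: pvopc xur fddp qccg vmrfe gpfg qkqo ejry nspy
Hunk 5: at line 6 remove [qkqo,ejry] add [bieew] -> 8 lines: pvopc xur fddp qccg vmrfe gpfg bieew nspy
Hunk 6: at line 3 remove [qccg,vmrfe,gpfg] add [tjug,wvjm,yeme] -> 8 lines: pvopc xur fddp tjug wvjm yeme bieew nspy
Final line count: 8

Answer: 8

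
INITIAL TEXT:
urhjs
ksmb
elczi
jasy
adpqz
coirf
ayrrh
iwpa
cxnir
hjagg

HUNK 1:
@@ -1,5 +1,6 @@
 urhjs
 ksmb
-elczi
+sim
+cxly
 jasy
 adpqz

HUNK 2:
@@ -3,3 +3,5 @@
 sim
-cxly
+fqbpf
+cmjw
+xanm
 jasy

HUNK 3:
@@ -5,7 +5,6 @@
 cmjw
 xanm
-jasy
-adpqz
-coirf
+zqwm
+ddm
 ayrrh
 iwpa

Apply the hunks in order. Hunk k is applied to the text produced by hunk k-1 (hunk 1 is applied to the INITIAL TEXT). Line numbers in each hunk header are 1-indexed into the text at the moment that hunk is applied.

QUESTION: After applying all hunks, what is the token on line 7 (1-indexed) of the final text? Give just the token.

Hunk 1: at line 1 remove [elczi] add [sim,cxly] -> 11 lines: urhjs ksmb sim cxly jasy adpqz coirf ayrrh iwpa cxnir hjagg
Hunk 2: at line 3 remove [cxly] add [fqbpf,cmjw,xanm] -> 13 lines: urhjs ksmb sim fqbpf cmjw xanm jasy adpqz coirf ayrrh iwpa cxnir hjagg
Hunk 3: at line 5 remove [jasy,adpqz,coirf] add [zqwm,ddm] -> 12 lines: urhjs ksmb sim fqbpf cmjw xanm zqwm ddm ayrrh iwpa cxnir hjagg
Final line 7: zqwm

Answer: zqwm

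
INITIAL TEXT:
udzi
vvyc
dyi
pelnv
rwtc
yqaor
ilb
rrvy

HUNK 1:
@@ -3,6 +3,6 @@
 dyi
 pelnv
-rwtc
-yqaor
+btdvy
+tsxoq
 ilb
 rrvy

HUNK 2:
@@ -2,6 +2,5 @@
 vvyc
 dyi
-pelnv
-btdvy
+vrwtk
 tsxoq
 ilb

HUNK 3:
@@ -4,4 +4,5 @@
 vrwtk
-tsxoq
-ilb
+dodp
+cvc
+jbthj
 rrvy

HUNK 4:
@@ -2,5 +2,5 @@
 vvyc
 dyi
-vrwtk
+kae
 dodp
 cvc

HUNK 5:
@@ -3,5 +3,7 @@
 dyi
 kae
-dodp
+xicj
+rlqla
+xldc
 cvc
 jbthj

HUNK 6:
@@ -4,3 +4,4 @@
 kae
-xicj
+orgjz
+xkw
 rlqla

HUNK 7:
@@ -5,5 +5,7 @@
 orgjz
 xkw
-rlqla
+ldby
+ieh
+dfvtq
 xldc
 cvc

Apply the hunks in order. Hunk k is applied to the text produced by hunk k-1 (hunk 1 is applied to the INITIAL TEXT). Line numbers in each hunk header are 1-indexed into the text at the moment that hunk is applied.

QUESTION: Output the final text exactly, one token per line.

Answer: udzi
vvyc
dyi
kae
orgjz
xkw
ldby
ieh
dfvtq
xldc
cvc
jbthj
rrvy

Derivation:
Hunk 1: at line 3 remove [rwtc,yqaor] add [btdvy,tsxoq] -> 8 lines: udzi vvyc dyi pelnv btdvy tsxoq ilb rrvy
Hunk 2: at line 2 remove [pelnv,btdvy] add [vrwtk] -> 7 lines: udzi vvyc dyi vrwtk tsxoq ilb rrvy
Hunk 3: at line 4 remove [tsxoq,ilb] add [dodp,cvc,jbthj] -> 8 lines: udzi vvyc dyi vrwtk dodp cvc jbthj rrvy
Hunk 4: at line 2 remove [vrwtk] add [kae] -> 8 lines: udzi vvyc dyi kae dodp cvc jbthj rrvy
Hunk 5: at line 3 remove [dodp] add [xicj,rlqla,xldc] -> 10 lines: udzi vvyc dyi kae xicj rlqla xldc cvc jbthj rrvy
Hunk 6: at line 4 remove [xicj] add [orgjz,xkw] -> 11 lines: udzi vvyc dyi kae orgjz xkw rlqla xldc cvc jbthj rrvy
Hunk 7: at line 5 remove [rlqla] add [ldby,ieh,dfvtq] -> 13 lines: udzi vvyc dyi kae orgjz xkw ldby ieh dfvtq xldc cvc jbthj rrvy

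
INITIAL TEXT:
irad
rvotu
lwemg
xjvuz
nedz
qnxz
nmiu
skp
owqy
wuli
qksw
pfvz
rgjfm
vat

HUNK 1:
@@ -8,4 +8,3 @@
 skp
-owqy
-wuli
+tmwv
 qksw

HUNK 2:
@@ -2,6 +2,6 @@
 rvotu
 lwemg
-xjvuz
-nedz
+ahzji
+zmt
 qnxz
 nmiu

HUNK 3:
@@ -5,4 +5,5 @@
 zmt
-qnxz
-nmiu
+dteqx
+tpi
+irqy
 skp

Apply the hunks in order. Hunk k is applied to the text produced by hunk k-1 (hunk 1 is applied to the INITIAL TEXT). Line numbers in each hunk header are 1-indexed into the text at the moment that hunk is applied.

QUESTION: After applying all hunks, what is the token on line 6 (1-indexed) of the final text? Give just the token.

Answer: dteqx

Derivation:
Hunk 1: at line 8 remove [owqy,wuli] add [tmwv] -> 13 lines: irad rvotu lwemg xjvuz nedz qnxz nmiu skp tmwv qksw pfvz rgjfm vat
Hunk 2: at line 2 remove [xjvuz,nedz] add [ahzji,zmt] -> 13 lines: irad rvotu lwemg ahzji zmt qnxz nmiu skp tmwv qksw pfvz rgjfm vat
Hunk 3: at line 5 remove [qnxz,nmiu] add [dteqx,tpi,irqy] -> 14 lines: irad rvotu lwemg ahzji zmt dteqx tpi irqy skp tmwv qksw pfvz rgjfm vat
Final line 6: dteqx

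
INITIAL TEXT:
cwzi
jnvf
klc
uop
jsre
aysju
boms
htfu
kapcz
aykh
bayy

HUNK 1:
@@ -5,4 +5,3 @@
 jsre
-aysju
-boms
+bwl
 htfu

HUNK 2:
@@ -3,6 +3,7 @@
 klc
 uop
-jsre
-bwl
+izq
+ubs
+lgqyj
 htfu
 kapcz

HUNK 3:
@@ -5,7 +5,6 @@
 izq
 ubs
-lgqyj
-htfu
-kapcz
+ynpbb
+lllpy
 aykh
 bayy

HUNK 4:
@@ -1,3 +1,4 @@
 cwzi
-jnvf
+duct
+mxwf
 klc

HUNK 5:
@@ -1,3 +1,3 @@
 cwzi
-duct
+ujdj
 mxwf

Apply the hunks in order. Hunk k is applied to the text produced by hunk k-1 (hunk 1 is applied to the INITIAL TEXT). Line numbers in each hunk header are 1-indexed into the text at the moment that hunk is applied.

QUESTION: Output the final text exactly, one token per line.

Answer: cwzi
ujdj
mxwf
klc
uop
izq
ubs
ynpbb
lllpy
aykh
bayy

Derivation:
Hunk 1: at line 5 remove [aysju,boms] add [bwl] -> 10 lines: cwzi jnvf klc uop jsre bwl htfu kapcz aykh bayy
Hunk 2: at line 3 remove [jsre,bwl] add [izq,ubs,lgqyj] -> 11 lines: cwzi jnvf klc uop izq ubs lgqyj htfu kapcz aykh bayy
Hunk 3: at line 5 remove [lgqyj,htfu,kapcz] add [ynpbb,lllpy] -> 10 lines: cwzi jnvf klc uop izq ubs ynpbb lllpy aykh bayy
Hunk 4: at line 1 remove [jnvf] add [duct,mxwf] -> 11 lines: cwzi duct mxwf klc uop izq ubs ynpbb lllpy aykh bayy
Hunk 5: at line 1 remove [duct] add [ujdj] -> 11 lines: cwzi ujdj mxwf klc uop izq ubs ynpbb lllpy aykh bayy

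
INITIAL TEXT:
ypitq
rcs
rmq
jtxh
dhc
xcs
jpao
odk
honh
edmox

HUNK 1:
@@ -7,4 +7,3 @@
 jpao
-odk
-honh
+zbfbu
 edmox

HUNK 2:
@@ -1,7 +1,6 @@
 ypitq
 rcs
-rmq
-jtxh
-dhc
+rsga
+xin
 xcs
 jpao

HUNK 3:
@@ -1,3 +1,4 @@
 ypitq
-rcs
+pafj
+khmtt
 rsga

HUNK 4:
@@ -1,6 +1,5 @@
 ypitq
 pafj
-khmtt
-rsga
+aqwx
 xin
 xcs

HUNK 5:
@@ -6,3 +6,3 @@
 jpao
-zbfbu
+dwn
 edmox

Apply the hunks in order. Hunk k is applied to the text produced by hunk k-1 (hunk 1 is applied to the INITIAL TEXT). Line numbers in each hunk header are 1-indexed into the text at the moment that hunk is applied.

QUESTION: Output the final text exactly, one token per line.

Hunk 1: at line 7 remove [odk,honh] add [zbfbu] -> 9 lines: ypitq rcs rmq jtxh dhc xcs jpao zbfbu edmox
Hunk 2: at line 1 remove [rmq,jtxh,dhc] add [rsga,xin] -> 8 lines: ypitq rcs rsga xin xcs jpao zbfbu edmox
Hunk 3: at line 1 remove [rcs] add [pafj,khmtt] -> 9 lines: ypitq pafj khmtt rsga xin xcs jpao zbfbu edmox
Hunk 4: at line 1 remove [khmtt,rsga] add [aqwx] -> 8 lines: ypitq pafj aqwx xin xcs jpao zbfbu edmox
Hunk 5: at line 6 remove [zbfbu] add [dwn] -> 8 lines: ypitq pafj aqwx xin xcs jpao dwn edmox

Answer: ypitq
pafj
aqwx
xin
xcs
jpao
dwn
edmox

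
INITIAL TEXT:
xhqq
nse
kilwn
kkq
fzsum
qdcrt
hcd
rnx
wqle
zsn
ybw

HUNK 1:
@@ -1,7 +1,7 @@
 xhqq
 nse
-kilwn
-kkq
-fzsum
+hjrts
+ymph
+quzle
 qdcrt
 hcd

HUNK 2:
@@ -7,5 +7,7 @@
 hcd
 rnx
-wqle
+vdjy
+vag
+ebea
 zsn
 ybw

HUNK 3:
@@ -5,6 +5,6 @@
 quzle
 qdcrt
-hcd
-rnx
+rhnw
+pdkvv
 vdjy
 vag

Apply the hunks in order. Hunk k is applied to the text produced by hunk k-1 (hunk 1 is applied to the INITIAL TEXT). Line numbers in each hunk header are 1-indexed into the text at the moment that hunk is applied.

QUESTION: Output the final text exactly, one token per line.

Hunk 1: at line 1 remove [kilwn,kkq,fzsum] add [hjrts,ymph,quzle] -> 11 lines: xhqq nse hjrts ymph quzle qdcrt hcd rnx wqle zsn ybw
Hunk 2: at line 7 remove [wqle] add [vdjy,vag,ebea] -> 13 lines: xhqq nse hjrts ymph quzle qdcrt hcd rnx vdjy vag ebea zsn ybw
Hunk 3: at line 5 remove [hcd,rnx] add [rhnw,pdkvv] -> 13 lines: xhqq nse hjrts ymph quzle qdcrt rhnw pdkvv vdjy vag ebea zsn ybw

Answer: xhqq
nse
hjrts
ymph
quzle
qdcrt
rhnw
pdkvv
vdjy
vag
ebea
zsn
ybw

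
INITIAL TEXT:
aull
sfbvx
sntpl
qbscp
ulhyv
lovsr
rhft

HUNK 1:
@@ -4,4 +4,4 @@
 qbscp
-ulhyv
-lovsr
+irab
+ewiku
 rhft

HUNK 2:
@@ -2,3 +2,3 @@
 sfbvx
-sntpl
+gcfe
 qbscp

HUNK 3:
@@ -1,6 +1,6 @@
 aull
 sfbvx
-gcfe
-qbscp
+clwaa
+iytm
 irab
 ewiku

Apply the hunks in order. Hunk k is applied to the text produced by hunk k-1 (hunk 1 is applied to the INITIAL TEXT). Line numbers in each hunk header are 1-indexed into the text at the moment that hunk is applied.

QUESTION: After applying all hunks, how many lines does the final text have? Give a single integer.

Answer: 7

Derivation:
Hunk 1: at line 4 remove [ulhyv,lovsr] add [irab,ewiku] -> 7 lines: aull sfbvx sntpl qbscp irab ewiku rhft
Hunk 2: at line 2 remove [sntpl] add [gcfe] -> 7 lines: aull sfbvx gcfe qbscp irab ewiku rhft
Hunk 3: at line 1 remove [gcfe,qbscp] add [clwaa,iytm] -> 7 lines: aull sfbvx clwaa iytm irab ewiku rhft
Final line count: 7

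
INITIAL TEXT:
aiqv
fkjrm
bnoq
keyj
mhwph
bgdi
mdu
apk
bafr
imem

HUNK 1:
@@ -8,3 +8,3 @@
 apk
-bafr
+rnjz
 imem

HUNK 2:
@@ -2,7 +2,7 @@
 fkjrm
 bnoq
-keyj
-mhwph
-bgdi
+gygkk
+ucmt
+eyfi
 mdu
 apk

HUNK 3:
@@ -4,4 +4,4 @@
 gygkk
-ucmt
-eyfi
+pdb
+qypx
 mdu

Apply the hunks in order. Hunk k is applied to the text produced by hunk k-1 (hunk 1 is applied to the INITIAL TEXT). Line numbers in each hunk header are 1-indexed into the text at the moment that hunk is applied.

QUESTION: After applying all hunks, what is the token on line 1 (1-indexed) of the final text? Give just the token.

Hunk 1: at line 8 remove [bafr] add [rnjz] -> 10 lines: aiqv fkjrm bnoq keyj mhwph bgdi mdu apk rnjz imem
Hunk 2: at line 2 remove [keyj,mhwph,bgdi] add [gygkk,ucmt,eyfi] -> 10 lines: aiqv fkjrm bnoq gygkk ucmt eyfi mdu apk rnjz imem
Hunk 3: at line 4 remove [ucmt,eyfi] add [pdb,qypx] -> 10 lines: aiqv fkjrm bnoq gygkk pdb qypx mdu apk rnjz imem
Final line 1: aiqv

Answer: aiqv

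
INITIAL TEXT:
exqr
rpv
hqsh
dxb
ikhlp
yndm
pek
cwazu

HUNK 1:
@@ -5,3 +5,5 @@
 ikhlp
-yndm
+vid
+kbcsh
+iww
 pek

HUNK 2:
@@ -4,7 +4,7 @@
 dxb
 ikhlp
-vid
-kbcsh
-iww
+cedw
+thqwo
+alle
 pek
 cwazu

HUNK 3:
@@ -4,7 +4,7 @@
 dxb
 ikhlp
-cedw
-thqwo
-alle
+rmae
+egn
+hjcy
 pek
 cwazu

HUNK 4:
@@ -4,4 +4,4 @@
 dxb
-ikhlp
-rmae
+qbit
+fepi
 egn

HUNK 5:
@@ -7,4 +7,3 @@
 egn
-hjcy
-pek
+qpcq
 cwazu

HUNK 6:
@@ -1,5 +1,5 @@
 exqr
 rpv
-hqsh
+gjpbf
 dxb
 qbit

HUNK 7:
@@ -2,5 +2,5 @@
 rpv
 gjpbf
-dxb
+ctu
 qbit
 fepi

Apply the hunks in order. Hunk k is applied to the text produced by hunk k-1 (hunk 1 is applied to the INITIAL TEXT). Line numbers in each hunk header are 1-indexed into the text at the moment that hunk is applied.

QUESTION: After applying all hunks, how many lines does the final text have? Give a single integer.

Answer: 9

Derivation:
Hunk 1: at line 5 remove [yndm] add [vid,kbcsh,iww] -> 10 lines: exqr rpv hqsh dxb ikhlp vid kbcsh iww pek cwazu
Hunk 2: at line 4 remove [vid,kbcsh,iww] add [cedw,thqwo,alle] -> 10 lines: exqr rpv hqsh dxb ikhlp cedw thqwo alle pek cwazu
Hunk 3: at line 4 remove [cedw,thqwo,alle] add [rmae,egn,hjcy] -> 10 lines: exqr rpv hqsh dxb ikhlp rmae egn hjcy pek cwazu
Hunk 4: at line 4 remove [ikhlp,rmae] add [qbit,fepi] -> 10 lines: exqr rpv hqsh dxb qbit fepi egn hjcy pek cwazu
Hunk 5: at line 7 remove [hjcy,pek] add [qpcq] -> 9 lines: exqr rpv hqsh dxb qbit fepi egn qpcq cwazu
Hunk 6: at line 1 remove [hqsh] add [gjpbf] -> 9 lines: exqr rpv gjpbf dxb qbit fepi egn qpcq cwazu
Hunk 7: at line 2 remove [dxb] add [ctu] -> 9 lines: exqr rpv gjpbf ctu qbit fepi egn qpcq cwazu
Final line count: 9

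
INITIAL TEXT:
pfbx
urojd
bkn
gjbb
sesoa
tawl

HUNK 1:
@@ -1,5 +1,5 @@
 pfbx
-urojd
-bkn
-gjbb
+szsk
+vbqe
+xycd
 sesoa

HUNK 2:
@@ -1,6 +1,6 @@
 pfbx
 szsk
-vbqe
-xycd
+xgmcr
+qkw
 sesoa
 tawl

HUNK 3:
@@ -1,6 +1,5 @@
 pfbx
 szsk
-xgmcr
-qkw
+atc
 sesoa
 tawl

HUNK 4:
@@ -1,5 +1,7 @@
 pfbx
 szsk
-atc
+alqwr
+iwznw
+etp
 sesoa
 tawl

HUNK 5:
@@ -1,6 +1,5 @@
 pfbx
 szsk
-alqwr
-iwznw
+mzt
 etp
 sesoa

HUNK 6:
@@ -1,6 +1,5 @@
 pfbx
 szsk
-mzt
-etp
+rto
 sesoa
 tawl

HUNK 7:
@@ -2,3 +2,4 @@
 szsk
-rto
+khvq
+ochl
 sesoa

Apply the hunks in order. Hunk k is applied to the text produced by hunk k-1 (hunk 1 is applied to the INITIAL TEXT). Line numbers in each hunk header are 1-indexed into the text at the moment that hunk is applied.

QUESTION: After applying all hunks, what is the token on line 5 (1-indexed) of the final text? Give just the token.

Answer: sesoa

Derivation:
Hunk 1: at line 1 remove [urojd,bkn,gjbb] add [szsk,vbqe,xycd] -> 6 lines: pfbx szsk vbqe xycd sesoa tawl
Hunk 2: at line 1 remove [vbqe,xycd] add [xgmcr,qkw] -> 6 lines: pfbx szsk xgmcr qkw sesoa tawl
Hunk 3: at line 1 remove [xgmcr,qkw] add [atc] -> 5 lines: pfbx szsk atc sesoa tawl
Hunk 4: at line 1 remove [atc] add [alqwr,iwznw,etp] -> 7 lines: pfbx szsk alqwr iwznw etp sesoa tawl
Hunk 5: at line 1 remove [alqwr,iwznw] add [mzt] -> 6 lines: pfbx szsk mzt etp sesoa tawl
Hunk 6: at line 1 remove [mzt,etp] add [rto] -> 5 lines: pfbx szsk rto sesoa tawl
Hunk 7: at line 2 remove [rto] add [khvq,ochl] -> 6 lines: pfbx szsk khvq ochl sesoa tawl
Final line 5: sesoa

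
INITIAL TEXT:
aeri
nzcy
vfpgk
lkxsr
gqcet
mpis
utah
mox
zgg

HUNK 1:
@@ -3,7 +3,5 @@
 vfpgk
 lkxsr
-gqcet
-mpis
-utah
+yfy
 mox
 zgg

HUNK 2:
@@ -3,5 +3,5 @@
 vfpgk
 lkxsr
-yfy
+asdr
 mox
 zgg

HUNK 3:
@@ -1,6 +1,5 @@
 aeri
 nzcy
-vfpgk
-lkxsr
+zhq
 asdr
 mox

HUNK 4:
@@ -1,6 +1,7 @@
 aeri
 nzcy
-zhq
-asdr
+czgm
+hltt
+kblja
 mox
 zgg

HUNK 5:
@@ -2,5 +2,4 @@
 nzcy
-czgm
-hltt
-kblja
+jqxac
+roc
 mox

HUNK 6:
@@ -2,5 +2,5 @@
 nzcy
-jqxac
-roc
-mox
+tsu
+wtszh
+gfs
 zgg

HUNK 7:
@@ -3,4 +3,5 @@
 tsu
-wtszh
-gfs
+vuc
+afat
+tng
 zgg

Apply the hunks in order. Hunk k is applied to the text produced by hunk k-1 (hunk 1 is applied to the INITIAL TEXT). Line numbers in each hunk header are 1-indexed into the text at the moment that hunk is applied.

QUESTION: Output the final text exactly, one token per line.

Answer: aeri
nzcy
tsu
vuc
afat
tng
zgg

Derivation:
Hunk 1: at line 3 remove [gqcet,mpis,utah] add [yfy] -> 7 lines: aeri nzcy vfpgk lkxsr yfy mox zgg
Hunk 2: at line 3 remove [yfy] add [asdr] -> 7 lines: aeri nzcy vfpgk lkxsr asdr mox zgg
Hunk 3: at line 1 remove [vfpgk,lkxsr] add [zhq] -> 6 lines: aeri nzcy zhq asdr mox zgg
Hunk 4: at line 1 remove [zhq,asdr] add [czgm,hltt,kblja] -> 7 lines: aeri nzcy czgm hltt kblja mox zgg
Hunk 5: at line 2 remove [czgm,hltt,kblja] add [jqxac,roc] -> 6 lines: aeri nzcy jqxac roc mox zgg
Hunk 6: at line 2 remove [jqxac,roc,mox] add [tsu,wtszh,gfs] -> 6 lines: aeri nzcy tsu wtszh gfs zgg
Hunk 7: at line 3 remove [wtszh,gfs] add [vuc,afat,tng] -> 7 lines: aeri nzcy tsu vuc afat tng zgg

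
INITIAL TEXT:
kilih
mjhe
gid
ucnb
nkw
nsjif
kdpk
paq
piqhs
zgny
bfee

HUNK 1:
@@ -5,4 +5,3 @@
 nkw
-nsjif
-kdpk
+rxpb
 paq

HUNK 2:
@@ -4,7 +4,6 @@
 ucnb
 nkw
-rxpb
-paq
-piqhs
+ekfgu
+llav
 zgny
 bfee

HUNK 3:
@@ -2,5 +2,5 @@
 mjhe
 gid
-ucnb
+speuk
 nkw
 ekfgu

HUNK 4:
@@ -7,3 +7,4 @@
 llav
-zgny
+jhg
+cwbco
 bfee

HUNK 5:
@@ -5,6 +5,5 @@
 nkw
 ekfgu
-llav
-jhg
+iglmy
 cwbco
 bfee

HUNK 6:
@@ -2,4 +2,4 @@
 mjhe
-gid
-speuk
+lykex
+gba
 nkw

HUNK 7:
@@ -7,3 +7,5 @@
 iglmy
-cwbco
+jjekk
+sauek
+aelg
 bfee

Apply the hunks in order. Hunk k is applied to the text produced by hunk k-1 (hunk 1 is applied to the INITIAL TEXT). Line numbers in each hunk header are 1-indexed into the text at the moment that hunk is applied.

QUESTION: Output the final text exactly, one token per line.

Answer: kilih
mjhe
lykex
gba
nkw
ekfgu
iglmy
jjekk
sauek
aelg
bfee

Derivation:
Hunk 1: at line 5 remove [nsjif,kdpk] add [rxpb] -> 10 lines: kilih mjhe gid ucnb nkw rxpb paq piqhs zgny bfee
Hunk 2: at line 4 remove [rxpb,paq,piqhs] add [ekfgu,llav] -> 9 lines: kilih mjhe gid ucnb nkw ekfgu llav zgny bfee
Hunk 3: at line 2 remove [ucnb] add [speuk] -> 9 lines: kilih mjhe gid speuk nkw ekfgu llav zgny bfee
Hunk 4: at line 7 remove [zgny] add [jhg,cwbco] -> 10 lines: kilih mjhe gid speuk nkw ekfgu llav jhg cwbco bfee
Hunk 5: at line 5 remove [llav,jhg] add [iglmy] -> 9 lines: kilih mjhe gid speuk nkw ekfgu iglmy cwbco bfee
Hunk 6: at line 2 remove [gid,speuk] add [lykex,gba] -> 9 lines: kilih mjhe lykex gba nkw ekfgu iglmy cwbco bfee
Hunk 7: at line 7 remove [cwbco] add [jjekk,sauek,aelg] -> 11 lines: kilih mjhe lykex gba nkw ekfgu iglmy jjekk sauek aelg bfee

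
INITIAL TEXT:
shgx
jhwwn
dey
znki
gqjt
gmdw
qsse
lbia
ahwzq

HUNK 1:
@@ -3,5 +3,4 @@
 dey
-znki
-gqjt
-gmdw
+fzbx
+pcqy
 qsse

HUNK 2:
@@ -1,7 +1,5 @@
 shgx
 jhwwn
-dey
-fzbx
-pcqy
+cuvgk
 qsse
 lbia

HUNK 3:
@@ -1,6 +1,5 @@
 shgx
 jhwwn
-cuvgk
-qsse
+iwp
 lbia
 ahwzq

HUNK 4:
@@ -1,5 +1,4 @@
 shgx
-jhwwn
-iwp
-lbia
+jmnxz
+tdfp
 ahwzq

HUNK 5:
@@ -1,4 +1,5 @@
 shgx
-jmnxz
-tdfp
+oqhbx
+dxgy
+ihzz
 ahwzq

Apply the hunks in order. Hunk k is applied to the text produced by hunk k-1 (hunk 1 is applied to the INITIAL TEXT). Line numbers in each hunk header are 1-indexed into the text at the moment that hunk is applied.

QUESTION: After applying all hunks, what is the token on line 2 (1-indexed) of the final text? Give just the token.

Answer: oqhbx

Derivation:
Hunk 1: at line 3 remove [znki,gqjt,gmdw] add [fzbx,pcqy] -> 8 lines: shgx jhwwn dey fzbx pcqy qsse lbia ahwzq
Hunk 2: at line 1 remove [dey,fzbx,pcqy] add [cuvgk] -> 6 lines: shgx jhwwn cuvgk qsse lbia ahwzq
Hunk 3: at line 1 remove [cuvgk,qsse] add [iwp] -> 5 lines: shgx jhwwn iwp lbia ahwzq
Hunk 4: at line 1 remove [jhwwn,iwp,lbia] add [jmnxz,tdfp] -> 4 lines: shgx jmnxz tdfp ahwzq
Hunk 5: at line 1 remove [jmnxz,tdfp] add [oqhbx,dxgy,ihzz] -> 5 lines: shgx oqhbx dxgy ihzz ahwzq
Final line 2: oqhbx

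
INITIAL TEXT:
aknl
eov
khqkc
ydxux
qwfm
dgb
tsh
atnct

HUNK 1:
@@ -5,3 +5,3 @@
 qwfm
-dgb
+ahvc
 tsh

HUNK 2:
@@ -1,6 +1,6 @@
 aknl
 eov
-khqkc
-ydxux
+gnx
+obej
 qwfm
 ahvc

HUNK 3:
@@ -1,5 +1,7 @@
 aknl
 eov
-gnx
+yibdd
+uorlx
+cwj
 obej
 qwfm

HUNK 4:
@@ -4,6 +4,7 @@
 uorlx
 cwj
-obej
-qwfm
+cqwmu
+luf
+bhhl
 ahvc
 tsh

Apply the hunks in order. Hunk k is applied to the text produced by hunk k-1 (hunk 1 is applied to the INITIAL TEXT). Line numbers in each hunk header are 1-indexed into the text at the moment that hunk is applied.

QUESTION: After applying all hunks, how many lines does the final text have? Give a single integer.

Hunk 1: at line 5 remove [dgb] add [ahvc] -> 8 lines: aknl eov khqkc ydxux qwfm ahvc tsh atnct
Hunk 2: at line 1 remove [khqkc,ydxux] add [gnx,obej] -> 8 lines: aknl eov gnx obej qwfm ahvc tsh atnct
Hunk 3: at line 1 remove [gnx] add [yibdd,uorlx,cwj] -> 10 lines: aknl eov yibdd uorlx cwj obej qwfm ahvc tsh atnct
Hunk 4: at line 4 remove [obej,qwfm] add [cqwmu,luf,bhhl] -> 11 lines: aknl eov yibdd uorlx cwj cqwmu luf bhhl ahvc tsh atnct
Final line count: 11

Answer: 11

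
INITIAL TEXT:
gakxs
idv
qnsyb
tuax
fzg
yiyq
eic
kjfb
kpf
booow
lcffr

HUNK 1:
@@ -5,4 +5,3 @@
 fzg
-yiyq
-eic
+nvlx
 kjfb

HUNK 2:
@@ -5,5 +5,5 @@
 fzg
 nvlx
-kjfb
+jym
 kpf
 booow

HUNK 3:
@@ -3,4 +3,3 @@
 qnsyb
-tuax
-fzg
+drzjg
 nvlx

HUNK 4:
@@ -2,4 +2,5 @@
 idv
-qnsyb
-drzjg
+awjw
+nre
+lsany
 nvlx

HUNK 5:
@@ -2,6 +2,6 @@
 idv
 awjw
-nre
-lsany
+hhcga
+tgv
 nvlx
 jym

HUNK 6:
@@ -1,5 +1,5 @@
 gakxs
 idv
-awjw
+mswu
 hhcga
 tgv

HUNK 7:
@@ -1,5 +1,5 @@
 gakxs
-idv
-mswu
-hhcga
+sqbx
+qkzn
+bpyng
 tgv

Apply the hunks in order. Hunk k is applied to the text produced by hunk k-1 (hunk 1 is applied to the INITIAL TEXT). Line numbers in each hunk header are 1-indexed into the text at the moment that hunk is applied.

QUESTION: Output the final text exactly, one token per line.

Answer: gakxs
sqbx
qkzn
bpyng
tgv
nvlx
jym
kpf
booow
lcffr

Derivation:
Hunk 1: at line 5 remove [yiyq,eic] add [nvlx] -> 10 lines: gakxs idv qnsyb tuax fzg nvlx kjfb kpf booow lcffr
Hunk 2: at line 5 remove [kjfb] add [jym] -> 10 lines: gakxs idv qnsyb tuax fzg nvlx jym kpf booow lcffr
Hunk 3: at line 3 remove [tuax,fzg] add [drzjg] -> 9 lines: gakxs idv qnsyb drzjg nvlx jym kpf booow lcffr
Hunk 4: at line 2 remove [qnsyb,drzjg] add [awjw,nre,lsany] -> 10 lines: gakxs idv awjw nre lsany nvlx jym kpf booow lcffr
Hunk 5: at line 2 remove [nre,lsany] add [hhcga,tgv] -> 10 lines: gakxs idv awjw hhcga tgv nvlx jym kpf booow lcffr
Hunk 6: at line 1 remove [awjw] add [mswu] -> 10 lines: gakxs idv mswu hhcga tgv nvlx jym kpf booow lcffr
Hunk 7: at line 1 remove [idv,mswu,hhcga] add [sqbx,qkzn,bpyng] -> 10 lines: gakxs sqbx qkzn bpyng tgv nvlx jym kpf booow lcffr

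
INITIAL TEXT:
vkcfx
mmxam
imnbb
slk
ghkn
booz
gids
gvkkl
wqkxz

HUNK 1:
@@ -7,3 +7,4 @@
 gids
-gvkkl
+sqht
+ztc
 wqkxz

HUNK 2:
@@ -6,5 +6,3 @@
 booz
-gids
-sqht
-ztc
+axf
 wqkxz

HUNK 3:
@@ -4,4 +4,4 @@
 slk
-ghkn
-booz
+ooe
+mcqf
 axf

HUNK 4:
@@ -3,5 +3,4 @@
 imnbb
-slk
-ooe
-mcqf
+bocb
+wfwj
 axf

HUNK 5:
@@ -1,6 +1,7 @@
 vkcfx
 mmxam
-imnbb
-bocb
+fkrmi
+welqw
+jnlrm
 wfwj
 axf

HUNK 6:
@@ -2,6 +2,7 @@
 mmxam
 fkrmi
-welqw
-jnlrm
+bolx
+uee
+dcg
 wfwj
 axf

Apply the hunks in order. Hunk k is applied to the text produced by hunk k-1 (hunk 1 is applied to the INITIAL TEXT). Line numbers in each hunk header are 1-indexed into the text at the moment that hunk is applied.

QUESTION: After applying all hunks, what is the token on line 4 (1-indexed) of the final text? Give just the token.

Answer: bolx

Derivation:
Hunk 1: at line 7 remove [gvkkl] add [sqht,ztc] -> 10 lines: vkcfx mmxam imnbb slk ghkn booz gids sqht ztc wqkxz
Hunk 2: at line 6 remove [gids,sqht,ztc] add [axf] -> 8 lines: vkcfx mmxam imnbb slk ghkn booz axf wqkxz
Hunk 3: at line 4 remove [ghkn,booz] add [ooe,mcqf] -> 8 lines: vkcfx mmxam imnbb slk ooe mcqf axf wqkxz
Hunk 4: at line 3 remove [slk,ooe,mcqf] add [bocb,wfwj] -> 7 lines: vkcfx mmxam imnbb bocb wfwj axf wqkxz
Hunk 5: at line 1 remove [imnbb,bocb] add [fkrmi,welqw,jnlrm] -> 8 lines: vkcfx mmxam fkrmi welqw jnlrm wfwj axf wqkxz
Hunk 6: at line 2 remove [welqw,jnlrm] add [bolx,uee,dcg] -> 9 lines: vkcfx mmxam fkrmi bolx uee dcg wfwj axf wqkxz
Final line 4: bolx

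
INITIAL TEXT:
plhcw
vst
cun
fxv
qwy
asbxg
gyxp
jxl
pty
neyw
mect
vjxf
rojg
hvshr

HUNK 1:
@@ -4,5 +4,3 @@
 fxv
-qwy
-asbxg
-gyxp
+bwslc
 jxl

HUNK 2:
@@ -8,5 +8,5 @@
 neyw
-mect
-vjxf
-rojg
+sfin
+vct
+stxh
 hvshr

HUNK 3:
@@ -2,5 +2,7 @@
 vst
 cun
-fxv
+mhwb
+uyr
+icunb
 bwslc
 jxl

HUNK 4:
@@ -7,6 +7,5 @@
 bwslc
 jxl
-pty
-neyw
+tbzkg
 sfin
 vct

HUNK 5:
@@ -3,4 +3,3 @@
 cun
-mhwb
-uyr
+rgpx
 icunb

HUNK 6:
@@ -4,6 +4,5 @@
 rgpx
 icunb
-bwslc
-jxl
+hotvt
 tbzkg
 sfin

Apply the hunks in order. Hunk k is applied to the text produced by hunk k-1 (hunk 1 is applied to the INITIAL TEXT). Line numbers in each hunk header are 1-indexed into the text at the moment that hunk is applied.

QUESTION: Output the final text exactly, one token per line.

Hunk 1: at line 4 remove [qwy,asbxg,gyxp] add [bwslc] -> 12 lines: plhcw vst cun fxv bwslc jxl pty neyw mect vjxf rojg hvshr
Hunk 2: at line 8 remove [mect,vjxf,rojg] add [sfin,vct,stxh] -> 12 lines: plhcw vst cun fxv bwslc jxl pty neyw sfin vct stxh hvshr
Hunk 3: at line 2 remove [fxv] add [mhwb,uyr,icunb] -> 14 lines: plhcw vst cun mhwb uyr icunb bwslc jxl pty neyw sfin vct stxh hvshr
Hunk 4: at line 7 remove [pty,neyw] add [tbzkg] -> 13 lines: plhcw vst cun mhwb uyr icunb bwslc jxl tbzkg sfin vct stxh hvshr
Hunk 5: at line 3 remove [mhwb,uyr] add [rgpx] -> 12 lines: plhcw vst cun rgpx icunb bwslc jxl tbzkg sfin vct stxh hvshr
Hunk 6: at line 4 remove [bwslc,jxl] add [hotvt] -> 11 lines: plhcw vst cun rgpx icunb hotvt tbzkg sfin vct stxh hvshr

Answer: plhcw
vst
cun
rgpx
icunb
hotvt
tbzkg
sfin
vct
stxh
hvshr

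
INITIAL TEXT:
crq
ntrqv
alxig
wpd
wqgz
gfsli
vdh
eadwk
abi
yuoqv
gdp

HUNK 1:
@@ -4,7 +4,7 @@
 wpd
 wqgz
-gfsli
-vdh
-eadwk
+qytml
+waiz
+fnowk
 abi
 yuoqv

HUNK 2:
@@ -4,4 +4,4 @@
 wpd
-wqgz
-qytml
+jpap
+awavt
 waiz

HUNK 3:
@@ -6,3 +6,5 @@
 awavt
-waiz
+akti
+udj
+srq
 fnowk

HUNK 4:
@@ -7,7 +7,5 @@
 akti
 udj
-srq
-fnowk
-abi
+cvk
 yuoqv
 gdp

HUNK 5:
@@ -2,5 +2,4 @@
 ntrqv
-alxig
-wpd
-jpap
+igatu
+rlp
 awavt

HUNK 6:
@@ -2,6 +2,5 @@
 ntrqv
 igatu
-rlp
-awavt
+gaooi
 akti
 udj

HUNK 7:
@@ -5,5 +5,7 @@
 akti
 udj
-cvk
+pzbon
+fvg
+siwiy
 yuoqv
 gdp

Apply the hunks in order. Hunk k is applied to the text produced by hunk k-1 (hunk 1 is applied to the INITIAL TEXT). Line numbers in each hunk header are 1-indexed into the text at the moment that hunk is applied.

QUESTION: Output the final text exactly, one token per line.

Answer: crq
ntrqv
igatu
gaooi
akti
udj
pzbon
fvg
siwiy
yuoqv
gdp

Derivation:
Hunk 1: at line 4 remove [gfsli,vdh,eadwk] add [qytml,waiz,fnowk] -> 11 lines: crq ntrqv alxig wpd wqgz qytml waiz fnowk abi yuoqv gdp
Hunk 2: at line 4 remove [wqgz,qytml] add [jpap,awavt] -> 11 lines: crq ntrqv alxig wpd jpap awavt waiz fnowk abi yuoqv gdp
Hunk 3: at line 6 remove [waiz] add [akti,udj,srq] -> 13 lines: crq ntrqv alxig wpd jpap awavt akti udj srq fnowk abi yuoqv gdp
Hunk 4: at line 7 remove [srq,fnowk,abi] add [cvk] -> 11 lines: crq ntrqv alxig wpd jpap awavt akti udj cvk yuoqv gdp
Hunk 5: at line 2 remove [alxig,wpd,jpap] add [igatu,rlp] -> 10 lines: crq ntrqv igatu rlp awavt akti udj cvk yuoqv gdp
Hunk 6: at line 2 remove [rlp,awavt] add [gaooi] -> 9 lines: crq ntrqv igatu gaooi akti udj cvk yuoqv gdp
Hunk 7: at line 5 remove [cvk] add [pzbon,fvg,siwiy] -> 11 lines: crq ntrqv igatu gaooi akti udj pzbon fvg siwiy yuoqv gdp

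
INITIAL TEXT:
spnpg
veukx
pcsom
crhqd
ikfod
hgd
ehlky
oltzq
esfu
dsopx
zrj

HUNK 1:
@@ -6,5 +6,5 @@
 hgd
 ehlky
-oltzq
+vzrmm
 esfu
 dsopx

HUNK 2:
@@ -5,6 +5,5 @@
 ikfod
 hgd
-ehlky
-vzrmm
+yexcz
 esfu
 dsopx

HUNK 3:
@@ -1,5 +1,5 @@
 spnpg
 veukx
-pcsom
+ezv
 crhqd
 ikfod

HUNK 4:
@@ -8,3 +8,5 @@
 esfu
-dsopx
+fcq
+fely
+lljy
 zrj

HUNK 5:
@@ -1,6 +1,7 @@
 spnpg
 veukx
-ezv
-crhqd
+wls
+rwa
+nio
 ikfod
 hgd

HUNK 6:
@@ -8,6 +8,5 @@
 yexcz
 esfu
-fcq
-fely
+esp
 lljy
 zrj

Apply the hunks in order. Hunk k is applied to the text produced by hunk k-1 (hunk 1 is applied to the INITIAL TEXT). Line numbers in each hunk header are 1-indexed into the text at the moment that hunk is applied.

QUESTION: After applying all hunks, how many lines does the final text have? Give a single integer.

Answer: 12

Derivation:
Hunk 1: at line 6 remove [oltzq] add [vzrmm] -> 11 lines: spnpg veukx pcsom crhqd ikfod hgd ehlky vzrmm esfu dsopx zrj
Hunk 2: at line 5 remove [ehlky,vzrmm] add [yexcz] -> 10 lines: spnpg veukx pcsom crhqd ikfod hgd yexcz esfu dsopx zrj
Hunk 3: at line 1 remove [pcsom] add [ezv] -> 10 lines: spnpg veukx ezv crhqd ikfod hgd yexcz esfu dsopx zrj
Hunk 4: at line 8 remove [dsopx] add [fcq,fely,lljy] -> 12 lines: spnpg veukx ezv crhqd ikfod hgd yexcz esfu fcq fely lljy zrj
Hunk 5: at line 1 remove [ezv,crhqd] add [wls,rwa,nio] -> 13 lines: spnpg veukx wls rwa nio ikfod hgd yexcz esfu fcq fely lljy zrj
Hunk 6: at line 8 remove [fcq,fely] add [esp] -> 12 lines: spnpg veukx wls rwa nio ikfod hgd yexcz esfu esp lljy zrj
Final line count: 12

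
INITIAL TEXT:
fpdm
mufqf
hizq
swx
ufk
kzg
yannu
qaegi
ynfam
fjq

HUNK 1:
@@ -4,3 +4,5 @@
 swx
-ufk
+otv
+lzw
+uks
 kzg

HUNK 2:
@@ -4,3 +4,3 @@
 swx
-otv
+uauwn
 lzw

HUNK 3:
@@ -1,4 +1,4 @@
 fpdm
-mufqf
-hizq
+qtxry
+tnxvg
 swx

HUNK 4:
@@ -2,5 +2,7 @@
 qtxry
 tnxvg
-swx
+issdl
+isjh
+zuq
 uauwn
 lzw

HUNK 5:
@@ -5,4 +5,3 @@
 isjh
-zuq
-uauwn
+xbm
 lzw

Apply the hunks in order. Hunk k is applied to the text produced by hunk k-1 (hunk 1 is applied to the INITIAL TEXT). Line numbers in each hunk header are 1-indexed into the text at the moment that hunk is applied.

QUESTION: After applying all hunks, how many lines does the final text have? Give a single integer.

Hunk 1: at line 4 remove [ufk] add [otv,lzw,uks] -> 12 lines: fpdm mufqf hizq swx otv lzw uks kzg yannu qaegi ynfam fjq
Hunk 2: at line 4 remove [otv] add [uauwn] -> 12 lines: fpdm mufqf hizq swx uauwn lzw uks kzg yannu qaegi ynfam fjq
Hunk 3: at line 1 remove [mufqf,hizq] add [qtxry,tnxvg] -> 12 lines: fpdm qtxry tnxvg swx uauwn lzw uks kzg yannu qaegi ynfam fjq
Hunk 4: at line 2 remove [swx] add [issdl,isjh,zuq] -> 14 lines: fpdm qtxry tnxvg issdl isjh zuq uauwn lzw uks kzg yannu qaegi ynfam fjq
Hunk 5: at line 5 remove [zuq,uauwn] add [xbm] -> 13 lines: fpdm qtxry tnxvg issdl isjh xbm lzw uks kzg yannu qaegi ynfam fjq
Final line count: 13

Answer: 13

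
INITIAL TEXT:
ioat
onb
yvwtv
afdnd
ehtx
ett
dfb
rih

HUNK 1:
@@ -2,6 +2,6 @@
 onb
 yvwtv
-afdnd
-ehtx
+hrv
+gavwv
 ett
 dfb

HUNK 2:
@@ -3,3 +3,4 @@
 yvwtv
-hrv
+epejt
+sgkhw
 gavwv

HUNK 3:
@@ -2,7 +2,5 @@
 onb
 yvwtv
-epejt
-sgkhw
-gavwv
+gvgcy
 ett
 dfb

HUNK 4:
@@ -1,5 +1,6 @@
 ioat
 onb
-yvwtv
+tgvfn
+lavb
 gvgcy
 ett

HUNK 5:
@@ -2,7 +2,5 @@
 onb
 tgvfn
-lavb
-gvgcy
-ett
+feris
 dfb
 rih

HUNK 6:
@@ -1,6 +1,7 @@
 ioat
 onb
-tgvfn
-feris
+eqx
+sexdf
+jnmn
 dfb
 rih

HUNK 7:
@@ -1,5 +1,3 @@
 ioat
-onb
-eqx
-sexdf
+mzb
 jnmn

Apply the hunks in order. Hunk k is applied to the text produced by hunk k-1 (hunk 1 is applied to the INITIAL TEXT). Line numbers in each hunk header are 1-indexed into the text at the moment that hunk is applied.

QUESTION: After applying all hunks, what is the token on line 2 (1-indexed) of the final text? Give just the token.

Answer: mzb

Derivation:
Hunk 1: at line 2 remove [afdnd,ehtx] add [hrv,gavwv] -> 8 lines: ioat onb yvwtv hrv gavwv ett dfb rih
Hunk 2: at line 3 remove [hrv] add [epejt,sgkhw] -> 9 lines: ioat onb yvwtv epejt sgkhw gavwv ett dfb rih
Hunk 3: at line 2 remove [epejt,sgkhw,gavwv] add [gvgcy] -> 7 lines: ioat onb yvwtv gvgcy ett dfb rih
Hunk 4: at line 1 remove [yvwtv] add [tgvfn,lavb] -> 8 lines: ioat onb tgvfn lavb gvgcy ett dfb rih
Hunk 5: at line 2 remove [lavb,gvgcy,ett] add [feris] -> 6 lines: ioat onb tgvfn feris dfb rih
Hunk 6: at line 1 remove [tgvfn,feris] add [eqx,sexdf,jnmn] -> 7 lines: ioat onb eqx sexdf jnmn dfb rih
Hunk 7: at line 1 remove [onb,eqx,sexdf] add [mzb] -> 5 lines: ioat mzb jnmn dfb rih
Final line 2: mzb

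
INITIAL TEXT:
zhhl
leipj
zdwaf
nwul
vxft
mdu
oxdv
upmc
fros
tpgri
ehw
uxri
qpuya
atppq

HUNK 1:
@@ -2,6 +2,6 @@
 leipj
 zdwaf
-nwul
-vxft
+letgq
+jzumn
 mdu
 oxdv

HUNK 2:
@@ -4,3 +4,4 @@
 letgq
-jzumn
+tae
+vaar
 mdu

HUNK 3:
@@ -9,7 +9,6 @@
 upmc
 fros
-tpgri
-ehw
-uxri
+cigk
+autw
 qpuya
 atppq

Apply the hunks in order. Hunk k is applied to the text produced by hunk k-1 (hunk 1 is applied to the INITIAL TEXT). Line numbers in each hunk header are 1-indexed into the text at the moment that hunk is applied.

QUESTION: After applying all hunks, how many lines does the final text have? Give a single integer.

Hunk 1: at line 2 remove [nwul,vxft] add [letgq,jzumn] -> 14 lines: zhhl leipj zdwaf letgq jzumn mdu oxdv upmc fros tpgri ehw uxri qpuya atppq
Hunk 2: at line 4 remove [jzumn] add [tae,vaar] -> 15 lines: zhhl leipj zdwaf letgq tae vaar mdu oxdv upmc fros tpgri ehw uxri qpuya atppq
Hunk 3: at line 9 remove [tpgri,ehw,uxri] add [cigk,autw] -> 14 lines: zhhl leipj zdwaf letgq tae vaar mdu oxdv upmc fros cigk autw qpuya atppq
Final line count: 14

Answer: 14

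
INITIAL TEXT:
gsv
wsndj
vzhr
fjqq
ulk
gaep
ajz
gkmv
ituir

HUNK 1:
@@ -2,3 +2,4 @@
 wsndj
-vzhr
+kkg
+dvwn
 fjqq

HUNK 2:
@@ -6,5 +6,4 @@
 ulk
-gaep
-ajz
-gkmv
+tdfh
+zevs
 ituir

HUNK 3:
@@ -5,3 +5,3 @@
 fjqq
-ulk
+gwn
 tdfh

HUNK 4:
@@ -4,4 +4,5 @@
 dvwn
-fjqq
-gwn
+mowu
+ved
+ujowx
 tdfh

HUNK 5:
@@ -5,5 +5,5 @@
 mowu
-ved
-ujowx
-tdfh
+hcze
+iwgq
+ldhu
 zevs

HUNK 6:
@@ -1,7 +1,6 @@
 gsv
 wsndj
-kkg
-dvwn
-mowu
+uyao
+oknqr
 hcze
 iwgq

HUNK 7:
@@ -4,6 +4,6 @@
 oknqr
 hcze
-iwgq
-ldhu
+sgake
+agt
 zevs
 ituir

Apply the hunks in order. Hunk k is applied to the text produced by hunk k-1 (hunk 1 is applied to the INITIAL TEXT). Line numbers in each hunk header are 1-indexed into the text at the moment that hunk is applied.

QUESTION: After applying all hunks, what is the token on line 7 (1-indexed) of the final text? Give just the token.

Answer: agt

Derivation:
Hunk 1: at line 2 remove [vzhr] add [kkg,dvwn] -> 10 lines: gsv wsndj kkg dvwn fjqq ulk gaep ajz gkmv ituir
Hunk 2: at line 6 remove [gaep,ajz,gkmv] add [tdfh,zevs] -> 9 lines: gsv wsndj kkg dvwn fjqq ulk tdfh zevs ituir
Hunk 3: at line 5 remove [ulk] add [gwn] -> 9 lines: gsv wsndj kkg dvwn fjqq gwn tdfh zevs ituir
Hunk 4: at line 4 remove [fjqq,gwn] add [mowu,ved,ujowx] -> 10 lines: gsv wsndj kkg dvwn mowu ved ujowx tdfh zevs ituir
Hunk 5: at line 5 remove [ved,ujowx,tdfh] add [hcze,iwgq,ldhu] -> 10 lines: gsv wsndj kkg dvwn mowu hcze iwgq ldhu zevs ituir
Hunk 6: at line 1 remove [kkg,dvwn,mowu] add [uyao,oknqr] -> 9 lines: gsv wsndj uyao oknqr hcze iwgq ldhu zevs ituir
Hunk 7: at line 4 remove [iwgq,ldhu] add [sgake,agt] -> 9 lines: gsv wsndj uyao oknqr hcze sgake agt zevs ituir
Final line 7: agt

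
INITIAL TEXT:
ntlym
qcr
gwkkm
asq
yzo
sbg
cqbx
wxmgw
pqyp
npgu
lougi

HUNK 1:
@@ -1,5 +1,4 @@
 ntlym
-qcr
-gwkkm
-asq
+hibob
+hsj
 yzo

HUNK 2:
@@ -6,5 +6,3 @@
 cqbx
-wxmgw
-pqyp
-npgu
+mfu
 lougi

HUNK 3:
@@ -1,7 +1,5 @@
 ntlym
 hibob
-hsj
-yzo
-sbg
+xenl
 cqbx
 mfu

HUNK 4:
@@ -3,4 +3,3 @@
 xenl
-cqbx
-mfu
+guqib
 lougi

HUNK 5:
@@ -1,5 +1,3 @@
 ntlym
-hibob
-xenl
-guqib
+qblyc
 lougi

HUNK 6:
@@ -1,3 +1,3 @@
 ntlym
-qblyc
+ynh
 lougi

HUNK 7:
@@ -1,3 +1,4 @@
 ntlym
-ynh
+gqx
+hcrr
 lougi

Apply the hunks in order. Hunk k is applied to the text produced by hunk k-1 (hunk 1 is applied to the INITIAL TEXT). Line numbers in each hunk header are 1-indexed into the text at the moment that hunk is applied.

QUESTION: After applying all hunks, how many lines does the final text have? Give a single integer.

Hunk 1: at line 1 remove [qcr,gwkkm,asq] add [hibob,hsj] -> 10 lines: ntlym hibob hsj yzo sbg cqbx wxmgw pqyp npgu lougi
Hunk 2: at line 6 remove [wxmgw,pqyp,npgu] add [mfu] -> 8 lines: ntlym hibob hsj yzo sbg cqbx mfu lougi
Hunk 3: at line 1 remove [hsj,yzo,sbg] add [xenl] -> 6 lines: ntlym hibob xenl cqbx mfu lougi
Hunk 4: at line 3 remove [cqbx,mfu] add [guqib] -> 5 lines: ntlym hibob xenl guqib lougi
Hunk 5: at line 1 remove [hibob,xenl,guqib] add [qblyc] -> 3 lines: ntlym qblyc lougi
Hunk 6: at line 1 remove [qblyc] add [ynh] -> 3 lines: ntlym ynh lougi
Hunk 7: at line 1 remove [ynh] add [gqx,hcrr] -> 4 lines: ntlym gqx hcrr lougi
Final line count: 4

Answer: 4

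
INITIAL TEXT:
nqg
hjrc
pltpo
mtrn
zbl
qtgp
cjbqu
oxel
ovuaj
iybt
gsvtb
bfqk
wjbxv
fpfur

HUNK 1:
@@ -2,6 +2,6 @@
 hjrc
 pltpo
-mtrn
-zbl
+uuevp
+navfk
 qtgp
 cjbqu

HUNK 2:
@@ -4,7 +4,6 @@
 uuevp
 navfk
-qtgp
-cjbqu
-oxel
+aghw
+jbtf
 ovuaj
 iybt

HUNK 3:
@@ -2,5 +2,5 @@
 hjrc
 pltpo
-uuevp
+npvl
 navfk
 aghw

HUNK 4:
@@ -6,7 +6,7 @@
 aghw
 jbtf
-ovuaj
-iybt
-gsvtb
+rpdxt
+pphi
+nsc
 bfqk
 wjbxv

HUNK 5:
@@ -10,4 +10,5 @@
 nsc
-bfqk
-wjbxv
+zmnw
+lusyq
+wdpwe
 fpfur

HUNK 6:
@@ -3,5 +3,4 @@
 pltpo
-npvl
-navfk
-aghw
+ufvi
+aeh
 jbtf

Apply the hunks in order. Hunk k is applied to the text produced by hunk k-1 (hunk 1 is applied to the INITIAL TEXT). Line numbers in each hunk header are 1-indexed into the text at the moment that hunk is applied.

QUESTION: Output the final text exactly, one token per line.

Hunk 1: at line 2 remove [mtrn,zbl] add [uuevp,navfk] -> 14 lines: nqg hjrc pltpo uuevp navfk qtgp cjbqu oxel ovuaj iybt gsvtb bfqk wjbxv fpfur
Hunk 2: at line 4 remove [qtgp,cjbqu,oxel] add [aghw,jbtf] -> 13 lines: nqg hjrc pltpo uuevp navfk aghw jbtf ovuaj iybt gsvtb bfqk wjbxv fpfur
Hunk 3: at line 2 remove [uuevp] add [npvl] -> 13 lines: nqg hjrc pltpo npvl navfk aghw jbtf ovuaj iybt gsvtb bfqk wjbxv fpfur
Hunk 4: at line 6 remove [ovuaj,iybt,gsvtb] add [rpdxt,pphi,nsc] -> 13 lines: nqg hjrc pltpo npvl navfk aghw jbtf rpdxt pphi nsc bfqk wjbxv fpfur
Hunk 5: at line 10 remove [bfqk,wjbxv] add [zmnw,lusyq,wdpwe] -> 14 lines: nqg hjrc pltpo npvl navfk aghw jbtf rpdxt pphi nsc zmnw lusyq wdpwe fpfur
Hunk 6: at line 3 remove [npvl,navfk,aghw] add [ufvi,aeh] -> 13 lines: nqg hjrc pltpo ufvi aeh jbtf rpdxt pphi nsc zmnw lusyq wdpwe fpfur

Answer: nqg
hjrc
pltpo
ufvi
aeh
jbtf
rpdxt
pphi
nsc
zmnw
lusyq
wdpwe
fpfur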